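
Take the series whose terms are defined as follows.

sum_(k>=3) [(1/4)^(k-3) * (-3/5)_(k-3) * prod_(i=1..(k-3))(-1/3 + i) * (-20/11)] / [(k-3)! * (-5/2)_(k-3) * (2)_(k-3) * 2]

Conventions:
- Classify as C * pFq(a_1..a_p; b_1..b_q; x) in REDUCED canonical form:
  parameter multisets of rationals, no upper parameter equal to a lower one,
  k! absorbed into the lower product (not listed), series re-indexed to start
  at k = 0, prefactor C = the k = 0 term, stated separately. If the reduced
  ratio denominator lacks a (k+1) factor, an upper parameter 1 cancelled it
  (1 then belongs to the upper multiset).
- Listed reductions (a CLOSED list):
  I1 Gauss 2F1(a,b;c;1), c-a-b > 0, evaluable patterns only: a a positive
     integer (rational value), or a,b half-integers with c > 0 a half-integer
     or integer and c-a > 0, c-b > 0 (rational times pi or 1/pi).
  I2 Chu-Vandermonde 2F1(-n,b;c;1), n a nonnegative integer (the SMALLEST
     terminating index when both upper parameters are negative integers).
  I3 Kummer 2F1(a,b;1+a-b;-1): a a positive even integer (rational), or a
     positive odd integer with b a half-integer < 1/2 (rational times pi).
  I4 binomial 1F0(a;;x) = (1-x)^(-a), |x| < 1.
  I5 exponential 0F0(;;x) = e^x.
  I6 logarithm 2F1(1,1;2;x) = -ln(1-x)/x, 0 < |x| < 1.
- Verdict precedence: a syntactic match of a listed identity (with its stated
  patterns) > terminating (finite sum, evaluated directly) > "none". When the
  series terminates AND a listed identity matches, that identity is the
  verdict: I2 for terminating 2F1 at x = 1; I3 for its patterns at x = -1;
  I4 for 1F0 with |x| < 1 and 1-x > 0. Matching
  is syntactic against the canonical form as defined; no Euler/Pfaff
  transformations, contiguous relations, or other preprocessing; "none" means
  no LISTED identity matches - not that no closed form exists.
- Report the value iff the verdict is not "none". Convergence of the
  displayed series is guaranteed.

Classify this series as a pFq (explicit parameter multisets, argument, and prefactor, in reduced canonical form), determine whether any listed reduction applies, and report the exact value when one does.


Structural cue: with t_0 = -10/11, the constant factors (prefactor -10/11) combine into one prefactor.
Step ratio: r(k) = (1/4) * (k-3/5) (k+2/3) / [(k-5/2) (k+2) (k+1)] - poly over poly, x = (1/4) from leading terms; C = -10/11 at k = 0.

Classification (C = -10/11): 2F2 with upper {-3/5, 2/3}, lower {-5/2, 2}, argument x = 1/4. Verdict: none. No listed pattern accepts 2F2(-3/5, 2/3; -5/2, 2; 1/4).


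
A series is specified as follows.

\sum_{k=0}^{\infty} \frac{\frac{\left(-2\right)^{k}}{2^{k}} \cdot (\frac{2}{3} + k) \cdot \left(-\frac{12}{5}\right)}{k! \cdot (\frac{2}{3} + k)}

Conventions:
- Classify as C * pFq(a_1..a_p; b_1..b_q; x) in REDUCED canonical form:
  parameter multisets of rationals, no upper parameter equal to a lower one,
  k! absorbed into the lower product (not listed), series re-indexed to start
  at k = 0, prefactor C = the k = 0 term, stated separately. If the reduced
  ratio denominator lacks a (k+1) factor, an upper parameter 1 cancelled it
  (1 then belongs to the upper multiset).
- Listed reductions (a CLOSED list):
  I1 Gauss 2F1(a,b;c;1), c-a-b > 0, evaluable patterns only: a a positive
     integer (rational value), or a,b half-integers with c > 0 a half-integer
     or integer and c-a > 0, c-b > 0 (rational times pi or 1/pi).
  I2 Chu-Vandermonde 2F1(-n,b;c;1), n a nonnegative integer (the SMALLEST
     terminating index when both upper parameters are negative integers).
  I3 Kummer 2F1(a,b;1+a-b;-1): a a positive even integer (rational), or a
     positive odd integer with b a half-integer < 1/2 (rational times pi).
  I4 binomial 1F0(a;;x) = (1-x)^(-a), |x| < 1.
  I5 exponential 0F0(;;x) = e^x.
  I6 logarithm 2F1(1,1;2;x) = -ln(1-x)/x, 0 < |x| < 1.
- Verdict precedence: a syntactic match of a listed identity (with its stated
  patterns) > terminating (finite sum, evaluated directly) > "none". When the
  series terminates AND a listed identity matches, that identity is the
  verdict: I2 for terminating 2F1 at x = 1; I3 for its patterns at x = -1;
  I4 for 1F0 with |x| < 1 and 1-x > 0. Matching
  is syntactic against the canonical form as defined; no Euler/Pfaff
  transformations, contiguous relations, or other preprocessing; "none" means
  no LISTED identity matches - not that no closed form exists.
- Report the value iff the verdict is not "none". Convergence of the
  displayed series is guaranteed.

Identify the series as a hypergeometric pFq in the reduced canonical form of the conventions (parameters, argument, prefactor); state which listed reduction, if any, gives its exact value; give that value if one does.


Key observation: t_0 = -\frac{12}{5} here, and the two k-th powers (prefactor -12/5) combine into one argument.
Ratio: r(k) = -1 * 1 / [(k+1)] - rational; roots negated = parameters, x = -1, C = -\frac{12}{5}.

This is -\frac{12}{5} * 0F0(-; -; -1) in reduced canonical form. Verdict: the I5 exponential reduction fires (the 0F0 exponential series at x = -1). Sum: \left(-\frac{12}{5}\right) \cdot e^{-1}.


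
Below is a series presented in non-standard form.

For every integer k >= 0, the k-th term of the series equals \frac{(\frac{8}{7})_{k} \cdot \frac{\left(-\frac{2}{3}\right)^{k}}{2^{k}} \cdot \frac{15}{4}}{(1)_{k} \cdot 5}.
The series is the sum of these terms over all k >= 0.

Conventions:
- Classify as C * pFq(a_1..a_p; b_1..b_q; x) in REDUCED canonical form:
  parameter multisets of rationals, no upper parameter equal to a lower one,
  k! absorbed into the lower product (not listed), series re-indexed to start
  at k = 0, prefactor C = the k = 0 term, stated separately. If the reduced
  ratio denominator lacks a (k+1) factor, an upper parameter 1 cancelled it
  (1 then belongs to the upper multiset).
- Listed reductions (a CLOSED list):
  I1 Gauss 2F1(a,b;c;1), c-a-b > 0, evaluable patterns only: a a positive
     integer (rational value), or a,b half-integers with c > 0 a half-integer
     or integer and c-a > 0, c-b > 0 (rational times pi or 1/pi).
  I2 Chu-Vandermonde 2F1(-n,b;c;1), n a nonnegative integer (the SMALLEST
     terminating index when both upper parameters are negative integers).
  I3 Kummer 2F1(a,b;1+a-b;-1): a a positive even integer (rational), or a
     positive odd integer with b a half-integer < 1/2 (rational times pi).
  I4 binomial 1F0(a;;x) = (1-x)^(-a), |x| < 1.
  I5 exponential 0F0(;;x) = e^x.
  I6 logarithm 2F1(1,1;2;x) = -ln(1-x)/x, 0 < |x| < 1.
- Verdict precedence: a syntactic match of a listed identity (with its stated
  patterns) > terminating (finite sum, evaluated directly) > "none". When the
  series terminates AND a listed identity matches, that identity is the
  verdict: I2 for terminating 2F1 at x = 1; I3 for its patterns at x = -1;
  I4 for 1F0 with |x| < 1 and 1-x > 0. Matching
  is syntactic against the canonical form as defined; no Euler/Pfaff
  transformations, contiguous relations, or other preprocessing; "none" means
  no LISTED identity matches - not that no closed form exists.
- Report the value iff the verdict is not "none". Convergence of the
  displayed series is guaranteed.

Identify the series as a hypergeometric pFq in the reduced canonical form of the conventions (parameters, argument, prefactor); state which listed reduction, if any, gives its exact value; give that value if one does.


Classification (C = \frac{3}{4}): 1F0 with upper {\frac{8}{7}}, lower {-}, argument x = -\frac{1}{3}. Verdict: this is binomial (I4) (the 1F0 binomial series: exponent -8/7, x = -\frac{1}{3}). Exact value: \frac{3}{4} \cdot \left(\frac{4}{3}\right)^{-\frac{8}{7}}.

Structural cue: with t_0 = \frac{3}{4}, the two k-th powers (C = 3/4, x = -1/3) combine into one argument.
Consecutive-term ratio: r(k) = -\frac{1}{3} * (k+\frac{8}{7}) / [(k+1)] - poly over poly, x = -\frac{1}{3} from leading terms; C = \frac{3}{4} at k = 0.


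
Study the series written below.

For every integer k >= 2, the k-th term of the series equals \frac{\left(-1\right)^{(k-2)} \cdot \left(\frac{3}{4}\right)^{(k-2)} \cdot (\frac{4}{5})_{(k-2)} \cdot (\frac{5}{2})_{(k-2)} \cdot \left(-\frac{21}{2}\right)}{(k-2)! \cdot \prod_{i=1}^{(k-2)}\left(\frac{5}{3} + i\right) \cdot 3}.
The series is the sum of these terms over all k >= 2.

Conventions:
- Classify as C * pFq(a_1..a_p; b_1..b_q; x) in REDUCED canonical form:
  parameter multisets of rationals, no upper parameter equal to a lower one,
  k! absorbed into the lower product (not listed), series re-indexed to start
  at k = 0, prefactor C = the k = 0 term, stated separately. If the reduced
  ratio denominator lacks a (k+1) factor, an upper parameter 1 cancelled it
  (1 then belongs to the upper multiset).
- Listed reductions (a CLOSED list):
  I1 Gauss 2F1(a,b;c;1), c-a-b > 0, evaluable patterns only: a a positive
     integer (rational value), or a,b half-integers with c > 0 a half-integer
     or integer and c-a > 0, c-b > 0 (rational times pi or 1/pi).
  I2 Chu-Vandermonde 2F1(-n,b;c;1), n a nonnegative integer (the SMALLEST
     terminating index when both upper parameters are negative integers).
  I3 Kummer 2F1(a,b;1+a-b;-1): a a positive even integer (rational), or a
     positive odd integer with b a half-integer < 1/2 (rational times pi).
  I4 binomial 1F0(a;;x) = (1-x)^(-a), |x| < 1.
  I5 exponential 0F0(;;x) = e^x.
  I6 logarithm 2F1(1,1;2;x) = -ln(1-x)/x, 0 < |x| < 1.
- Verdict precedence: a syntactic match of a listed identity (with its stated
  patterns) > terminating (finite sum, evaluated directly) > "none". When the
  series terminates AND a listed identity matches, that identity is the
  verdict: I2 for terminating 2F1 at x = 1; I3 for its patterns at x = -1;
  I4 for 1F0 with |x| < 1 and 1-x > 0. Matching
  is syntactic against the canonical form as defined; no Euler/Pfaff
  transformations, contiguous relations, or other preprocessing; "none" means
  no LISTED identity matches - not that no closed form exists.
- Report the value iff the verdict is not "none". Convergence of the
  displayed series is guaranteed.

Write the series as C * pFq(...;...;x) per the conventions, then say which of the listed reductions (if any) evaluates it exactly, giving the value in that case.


The series (x = -\frac{3}{4}) is 2F1: upper {\frac{4}{5}, \frac{5}{2}}, lower {\frac{8}{3}}, prefactor -\frac{7}{2}. Verdict: none. Every listed pattern misses the 2F1 form at -\frac{3}{4}, upper {\frac{4}{5}, \frac{5}{2}}.

The tell: t_0 being -\frac{7}{2}, the lower running product (prefactor -7/2) is a rising factorial.
Ratio: r(k) = -\frac{3}{4} * (k+\frac{4}{5}) (k+\frac{5}{2}) / [(k+\frac{8}{3}) (k+1)] - poly over poly, x = -\frac{3}{4} from leading terms; C = -\frac{7}{2} at k = 0.


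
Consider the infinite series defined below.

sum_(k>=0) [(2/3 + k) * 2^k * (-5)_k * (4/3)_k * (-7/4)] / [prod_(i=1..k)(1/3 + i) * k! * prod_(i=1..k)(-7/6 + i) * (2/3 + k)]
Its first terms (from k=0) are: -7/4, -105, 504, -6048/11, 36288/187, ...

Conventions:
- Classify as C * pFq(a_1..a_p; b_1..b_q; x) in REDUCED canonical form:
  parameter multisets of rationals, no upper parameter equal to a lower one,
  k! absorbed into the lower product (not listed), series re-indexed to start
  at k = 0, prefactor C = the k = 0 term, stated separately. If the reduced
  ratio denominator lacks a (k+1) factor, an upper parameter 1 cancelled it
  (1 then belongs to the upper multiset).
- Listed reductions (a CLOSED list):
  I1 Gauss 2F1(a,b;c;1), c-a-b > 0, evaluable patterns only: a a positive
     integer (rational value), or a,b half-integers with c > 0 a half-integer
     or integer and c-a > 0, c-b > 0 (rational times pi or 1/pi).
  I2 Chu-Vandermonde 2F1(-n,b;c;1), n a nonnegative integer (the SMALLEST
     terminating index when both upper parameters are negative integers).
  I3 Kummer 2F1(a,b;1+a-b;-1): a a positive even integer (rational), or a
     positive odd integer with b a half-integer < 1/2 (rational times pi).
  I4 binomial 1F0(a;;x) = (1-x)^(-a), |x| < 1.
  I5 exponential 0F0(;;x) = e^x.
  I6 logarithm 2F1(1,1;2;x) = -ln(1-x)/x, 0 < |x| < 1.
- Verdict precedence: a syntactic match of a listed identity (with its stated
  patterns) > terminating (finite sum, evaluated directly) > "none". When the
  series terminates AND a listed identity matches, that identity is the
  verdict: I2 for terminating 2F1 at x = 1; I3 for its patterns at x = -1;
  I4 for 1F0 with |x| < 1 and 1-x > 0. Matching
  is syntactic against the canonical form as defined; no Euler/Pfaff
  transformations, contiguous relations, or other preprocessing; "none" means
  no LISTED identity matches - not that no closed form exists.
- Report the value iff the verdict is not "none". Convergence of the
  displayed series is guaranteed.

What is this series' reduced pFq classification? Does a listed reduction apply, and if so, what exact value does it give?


Reduced: x = 2, 1F1, upper = {-5}, lower = {-1/6}, C = -7/4. Verdict: terminating. With -5 upstairs the series is a 6-term polynomial sum; evaluated term by term. Hence: 1826741/86020.

First insight: from the first term -7/4: striking the common factor k + 2/3 reduces the term (C = -7/4, x = 2).
Step ratio: r(k) = 2 * (k-5) / [(k-1/6) (k+1)] - rational in k. x = 2; t_0 = -7/4; negate the roots.


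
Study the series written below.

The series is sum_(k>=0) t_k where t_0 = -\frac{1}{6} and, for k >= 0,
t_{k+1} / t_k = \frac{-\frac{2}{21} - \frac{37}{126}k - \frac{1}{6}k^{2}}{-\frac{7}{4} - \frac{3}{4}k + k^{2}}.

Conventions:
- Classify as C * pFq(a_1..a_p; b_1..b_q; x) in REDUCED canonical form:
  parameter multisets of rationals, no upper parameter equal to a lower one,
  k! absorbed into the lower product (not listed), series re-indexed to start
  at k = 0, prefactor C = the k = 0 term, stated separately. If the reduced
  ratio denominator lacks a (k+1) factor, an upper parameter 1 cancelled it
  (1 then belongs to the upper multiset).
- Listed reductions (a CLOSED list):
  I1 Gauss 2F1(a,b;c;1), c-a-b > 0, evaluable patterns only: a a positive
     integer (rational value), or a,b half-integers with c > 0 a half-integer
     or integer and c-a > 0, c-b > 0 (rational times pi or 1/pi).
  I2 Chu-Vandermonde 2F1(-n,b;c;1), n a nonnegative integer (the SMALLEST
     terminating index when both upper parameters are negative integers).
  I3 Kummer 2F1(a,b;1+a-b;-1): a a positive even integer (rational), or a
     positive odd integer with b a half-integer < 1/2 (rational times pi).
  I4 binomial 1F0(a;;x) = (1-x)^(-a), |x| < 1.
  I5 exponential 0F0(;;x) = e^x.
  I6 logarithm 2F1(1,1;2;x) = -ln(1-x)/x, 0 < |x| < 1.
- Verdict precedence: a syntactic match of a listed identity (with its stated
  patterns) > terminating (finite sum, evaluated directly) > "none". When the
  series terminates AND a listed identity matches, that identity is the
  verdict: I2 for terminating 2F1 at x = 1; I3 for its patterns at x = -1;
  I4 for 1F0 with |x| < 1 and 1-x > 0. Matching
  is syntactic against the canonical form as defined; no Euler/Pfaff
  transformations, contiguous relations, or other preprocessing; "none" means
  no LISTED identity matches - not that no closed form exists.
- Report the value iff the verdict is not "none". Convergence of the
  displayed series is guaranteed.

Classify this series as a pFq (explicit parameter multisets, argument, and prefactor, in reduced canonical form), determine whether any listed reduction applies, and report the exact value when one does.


Key observation: x = -\frac{1}{6} and roots of the ratio polynomials (C = -1/6, x = -1/6) are the negated parameters.
Adjacent-term ratio: r(k) = -\frac{1}{6} * (k+\frac{3}{7}) (k+\frac{4}{3}) / [(k-\frac{7}{4}) (k+1)] - rational in k. x = -\frac{1}{6}; t_0 = -\frac{1}{6}; negate the roots.

Canonical form: C = -\frac{1}{6} times 2F1 with upper {\frac{3}{7}, \frac{4}{3}}, lower {-\frac{7}{4}}, x = -\frac{1}{6}. Verdict: none. No listed pattern accepts 2F1(\frac{3}{7}, \frac{4}{3}; -\frac{7}{4}; -\frac{1}{6}).


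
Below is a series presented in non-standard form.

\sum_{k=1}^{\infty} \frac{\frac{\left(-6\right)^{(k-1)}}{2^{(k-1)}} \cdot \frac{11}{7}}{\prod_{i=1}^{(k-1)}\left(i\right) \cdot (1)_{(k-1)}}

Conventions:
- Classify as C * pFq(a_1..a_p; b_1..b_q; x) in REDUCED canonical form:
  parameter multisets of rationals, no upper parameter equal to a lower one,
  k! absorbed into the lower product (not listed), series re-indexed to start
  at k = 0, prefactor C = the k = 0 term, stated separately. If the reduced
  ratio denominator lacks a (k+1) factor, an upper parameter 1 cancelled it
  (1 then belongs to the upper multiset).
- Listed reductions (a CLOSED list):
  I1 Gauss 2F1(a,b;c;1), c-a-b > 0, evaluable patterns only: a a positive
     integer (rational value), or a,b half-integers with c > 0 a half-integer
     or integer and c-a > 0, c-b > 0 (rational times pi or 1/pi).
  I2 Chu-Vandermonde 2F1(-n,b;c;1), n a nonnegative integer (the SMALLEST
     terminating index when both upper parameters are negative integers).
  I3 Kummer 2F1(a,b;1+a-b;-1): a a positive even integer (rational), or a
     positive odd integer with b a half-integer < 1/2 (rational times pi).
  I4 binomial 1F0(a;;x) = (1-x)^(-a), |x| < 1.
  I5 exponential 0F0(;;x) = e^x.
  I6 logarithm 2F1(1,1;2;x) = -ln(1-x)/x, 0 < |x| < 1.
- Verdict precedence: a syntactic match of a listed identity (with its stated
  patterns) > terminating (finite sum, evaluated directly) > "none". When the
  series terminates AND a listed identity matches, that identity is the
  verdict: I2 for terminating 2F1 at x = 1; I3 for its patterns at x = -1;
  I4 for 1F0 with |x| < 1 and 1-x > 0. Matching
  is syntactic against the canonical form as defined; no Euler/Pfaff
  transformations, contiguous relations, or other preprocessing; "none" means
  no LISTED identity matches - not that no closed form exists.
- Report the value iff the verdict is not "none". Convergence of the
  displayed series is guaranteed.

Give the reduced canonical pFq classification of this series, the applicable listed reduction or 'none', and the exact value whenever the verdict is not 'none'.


Key observation: t_0 = \frac{11}{7} here, and (1)_k (C = 11/7, x = -3) is k! itself.
Consecutive-term ratio: r(k) = -3 * 1 / [(k+1) (k+1)] - rational; roots negated = parameters, x = -3, C = \frac{11}{7}.

Prefactor \frac{11}{7}, argument -3: 0F1 with upper {-} over lower {1}. Verdict: none (x = -3): each listed identity misses the multisets {-} ; {1}.


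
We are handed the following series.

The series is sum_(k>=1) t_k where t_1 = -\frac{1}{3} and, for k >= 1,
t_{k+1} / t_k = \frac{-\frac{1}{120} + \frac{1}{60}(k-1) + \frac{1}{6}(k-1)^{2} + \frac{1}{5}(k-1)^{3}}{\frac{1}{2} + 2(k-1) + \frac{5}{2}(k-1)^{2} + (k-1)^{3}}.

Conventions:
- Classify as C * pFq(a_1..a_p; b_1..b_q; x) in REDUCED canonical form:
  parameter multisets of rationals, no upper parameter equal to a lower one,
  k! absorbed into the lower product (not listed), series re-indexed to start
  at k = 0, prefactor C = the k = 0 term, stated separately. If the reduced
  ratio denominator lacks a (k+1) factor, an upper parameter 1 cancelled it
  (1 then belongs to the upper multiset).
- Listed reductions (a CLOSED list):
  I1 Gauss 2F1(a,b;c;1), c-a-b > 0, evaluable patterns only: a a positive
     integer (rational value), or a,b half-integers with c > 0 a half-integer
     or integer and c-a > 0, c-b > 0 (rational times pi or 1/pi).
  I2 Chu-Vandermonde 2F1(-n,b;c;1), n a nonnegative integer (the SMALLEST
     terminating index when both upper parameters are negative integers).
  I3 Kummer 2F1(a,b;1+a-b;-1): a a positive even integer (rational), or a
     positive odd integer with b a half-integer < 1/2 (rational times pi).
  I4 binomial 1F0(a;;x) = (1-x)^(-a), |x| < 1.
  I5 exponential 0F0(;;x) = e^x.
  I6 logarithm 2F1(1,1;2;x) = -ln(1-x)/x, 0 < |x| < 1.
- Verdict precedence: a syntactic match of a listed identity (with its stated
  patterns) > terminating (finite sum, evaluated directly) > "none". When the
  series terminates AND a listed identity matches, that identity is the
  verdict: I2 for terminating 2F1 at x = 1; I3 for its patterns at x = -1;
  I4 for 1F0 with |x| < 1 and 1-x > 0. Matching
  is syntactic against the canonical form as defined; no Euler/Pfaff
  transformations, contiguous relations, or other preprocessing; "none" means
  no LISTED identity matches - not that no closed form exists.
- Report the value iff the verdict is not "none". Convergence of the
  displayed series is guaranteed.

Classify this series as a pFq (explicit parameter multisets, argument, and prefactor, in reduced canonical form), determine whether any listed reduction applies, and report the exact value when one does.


Reduced: x = \frac{1}{5}, 2F1, upper = {-\frac{1}{6}, \frac{1}{2}}, lower = {1}, C = -\frac{1}{3}. Verdict: none. No listed pattern accepts 2F1(-\frac{1}{6}, \frac{1}{2}; 1; \frac{1}{5}).

Key observation: x = \frac{1}{5} and the expanded ratio factors over Q; C = -1/3, roots give parameters.
Step ratio: r(k) = \frac{1}{5} * (k-\frac{1}{6}) (k+\frac{1}{2}) / [(k+1) (k+1)] - poly over poly, x = \frac{1}{5} from leading terms; C = -\frac{1}{3} at k = 0.


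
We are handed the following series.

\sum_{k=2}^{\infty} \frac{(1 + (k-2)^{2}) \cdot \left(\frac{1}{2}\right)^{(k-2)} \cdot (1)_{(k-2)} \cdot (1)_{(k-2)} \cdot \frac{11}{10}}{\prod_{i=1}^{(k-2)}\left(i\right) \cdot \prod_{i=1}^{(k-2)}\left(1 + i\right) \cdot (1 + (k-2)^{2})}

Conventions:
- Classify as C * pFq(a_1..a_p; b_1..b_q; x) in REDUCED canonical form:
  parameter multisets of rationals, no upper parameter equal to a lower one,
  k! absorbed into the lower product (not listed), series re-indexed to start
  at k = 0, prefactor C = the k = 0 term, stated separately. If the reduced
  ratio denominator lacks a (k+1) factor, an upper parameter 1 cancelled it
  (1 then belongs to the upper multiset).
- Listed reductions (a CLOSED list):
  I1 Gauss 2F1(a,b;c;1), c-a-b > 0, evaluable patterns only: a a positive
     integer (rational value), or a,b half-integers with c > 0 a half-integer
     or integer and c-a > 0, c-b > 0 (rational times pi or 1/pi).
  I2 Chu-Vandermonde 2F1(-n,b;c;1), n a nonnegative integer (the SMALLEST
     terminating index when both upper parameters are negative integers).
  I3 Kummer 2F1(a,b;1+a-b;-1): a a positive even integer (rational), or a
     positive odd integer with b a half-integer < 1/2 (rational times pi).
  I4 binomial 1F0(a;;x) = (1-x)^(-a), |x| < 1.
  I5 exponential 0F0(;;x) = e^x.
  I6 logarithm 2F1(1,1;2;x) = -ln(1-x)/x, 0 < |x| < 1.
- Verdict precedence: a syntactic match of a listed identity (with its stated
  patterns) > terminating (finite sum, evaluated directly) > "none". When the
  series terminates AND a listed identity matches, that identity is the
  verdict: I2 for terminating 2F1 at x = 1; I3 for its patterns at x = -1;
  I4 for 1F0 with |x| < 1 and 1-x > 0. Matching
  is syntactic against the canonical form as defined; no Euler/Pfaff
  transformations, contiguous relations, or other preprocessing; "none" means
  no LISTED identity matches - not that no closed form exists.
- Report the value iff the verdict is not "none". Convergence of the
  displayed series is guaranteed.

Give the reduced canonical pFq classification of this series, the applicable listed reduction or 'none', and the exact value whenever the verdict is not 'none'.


Prefactor \frac{11}{10}, argument \frac{1}{2}: 2F1 with upper {1, 1} over lower {2}. Verdict (x = \frac{1}{2}): the I6 logarithm reduction applies (the logarithm: parameters (1,1;2), x = \frac{1}{2}). Sum: \left(-\frac{11}{5}\right) \cdot \ln\left(\frac{1}{2}\right).

Key step: x = \frac{1}{2} and the factor k^2 + 1 cancels (top and bottom), leaving C = 11/10, x = 1/2.
Ratio: r(k) = \frac{1}{2} * (k+1) (k+1) / [(k+2) (k+1)] - rational in k, leading ratio \frac{1}{2}; with t_0 = \frac{11}{10}, classification follows.


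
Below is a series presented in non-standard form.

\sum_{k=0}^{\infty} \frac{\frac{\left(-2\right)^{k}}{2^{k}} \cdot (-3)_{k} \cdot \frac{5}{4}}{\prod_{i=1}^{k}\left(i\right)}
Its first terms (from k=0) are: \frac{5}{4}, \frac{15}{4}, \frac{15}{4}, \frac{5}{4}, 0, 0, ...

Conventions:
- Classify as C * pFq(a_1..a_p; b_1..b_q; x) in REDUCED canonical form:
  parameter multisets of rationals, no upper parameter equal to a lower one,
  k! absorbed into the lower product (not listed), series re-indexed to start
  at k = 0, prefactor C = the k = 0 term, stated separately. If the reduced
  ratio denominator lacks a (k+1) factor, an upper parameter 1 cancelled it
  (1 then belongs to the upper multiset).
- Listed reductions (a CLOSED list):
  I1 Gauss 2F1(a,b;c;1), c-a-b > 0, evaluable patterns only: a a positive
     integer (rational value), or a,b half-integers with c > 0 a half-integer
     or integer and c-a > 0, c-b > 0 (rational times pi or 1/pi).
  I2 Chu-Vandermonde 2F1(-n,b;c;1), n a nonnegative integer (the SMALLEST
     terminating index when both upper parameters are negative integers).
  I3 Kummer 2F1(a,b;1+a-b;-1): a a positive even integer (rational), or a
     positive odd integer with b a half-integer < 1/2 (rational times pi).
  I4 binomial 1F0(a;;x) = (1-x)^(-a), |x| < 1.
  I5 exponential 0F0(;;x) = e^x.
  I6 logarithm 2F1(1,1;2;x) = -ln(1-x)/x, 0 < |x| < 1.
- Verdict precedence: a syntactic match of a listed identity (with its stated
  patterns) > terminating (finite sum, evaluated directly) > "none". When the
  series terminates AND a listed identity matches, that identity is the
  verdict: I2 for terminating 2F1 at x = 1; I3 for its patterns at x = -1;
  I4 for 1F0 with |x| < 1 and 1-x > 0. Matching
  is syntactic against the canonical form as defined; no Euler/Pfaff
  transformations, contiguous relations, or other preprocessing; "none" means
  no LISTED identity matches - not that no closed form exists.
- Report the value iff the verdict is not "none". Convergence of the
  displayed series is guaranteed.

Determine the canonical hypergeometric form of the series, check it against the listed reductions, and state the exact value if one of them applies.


Prefactor \frac{5}{4}, argument -1: 1F0 with upper {-3} over lower {-}. Verdict: terminating - upper parameter -3 makes this a finite sum (last index 3), evaluated exactly. Value: 10.

Key step: with t_0 = \frac{5}{4}, the product of the first k integers (C = 5/4) is k!.
Consecutive-term ratio: r(k) = -1 * (k-3) / [(k+1)] - rational in k. x = -1; t_0 = \frac{5}{4}; negate the roots.


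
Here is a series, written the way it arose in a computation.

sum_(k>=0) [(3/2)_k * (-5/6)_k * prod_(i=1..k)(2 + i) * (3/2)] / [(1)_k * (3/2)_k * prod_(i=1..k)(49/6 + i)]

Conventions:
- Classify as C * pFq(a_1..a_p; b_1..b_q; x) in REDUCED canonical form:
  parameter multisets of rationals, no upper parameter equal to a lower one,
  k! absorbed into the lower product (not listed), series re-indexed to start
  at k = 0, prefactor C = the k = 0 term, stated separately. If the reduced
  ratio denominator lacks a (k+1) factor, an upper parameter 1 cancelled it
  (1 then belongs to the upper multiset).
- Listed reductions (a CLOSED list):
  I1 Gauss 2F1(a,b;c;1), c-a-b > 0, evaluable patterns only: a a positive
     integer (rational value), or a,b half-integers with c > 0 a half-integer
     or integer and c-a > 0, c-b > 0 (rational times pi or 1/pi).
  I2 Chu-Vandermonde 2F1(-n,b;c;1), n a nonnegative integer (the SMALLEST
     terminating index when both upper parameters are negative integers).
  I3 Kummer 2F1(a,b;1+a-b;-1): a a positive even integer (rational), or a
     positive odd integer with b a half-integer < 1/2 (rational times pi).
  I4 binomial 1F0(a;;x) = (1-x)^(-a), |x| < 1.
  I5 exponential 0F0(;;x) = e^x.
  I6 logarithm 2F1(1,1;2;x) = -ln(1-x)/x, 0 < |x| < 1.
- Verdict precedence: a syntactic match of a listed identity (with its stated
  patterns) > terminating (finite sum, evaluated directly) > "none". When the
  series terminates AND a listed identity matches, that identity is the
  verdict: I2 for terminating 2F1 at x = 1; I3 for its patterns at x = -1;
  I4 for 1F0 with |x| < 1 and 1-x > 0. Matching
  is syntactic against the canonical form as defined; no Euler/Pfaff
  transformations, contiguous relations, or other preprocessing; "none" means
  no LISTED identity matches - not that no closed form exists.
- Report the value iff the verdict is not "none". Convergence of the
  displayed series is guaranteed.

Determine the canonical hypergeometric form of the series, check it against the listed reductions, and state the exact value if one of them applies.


At argument 1: a 2F1 with upper {-5/6, 3}, lower {55/6}, scaled by C = 3/2. Verdict: this is Gauss (I1, integer-parameter pattern) (x = 1: the Gamma ratio telescopes since c-a-b = 7 > 0 and a = 3 in Z>0). Value: 11137/10368.

The tell: x = 1 and (1)_k (prefactor 3/2) is k! itself.
Term ratio: r(k) = 1 * (k-5/6) (k+3) / [(k+55/6) (k+1)] - rational in k. x = 1; t_0 = 3/2; negate the roots.


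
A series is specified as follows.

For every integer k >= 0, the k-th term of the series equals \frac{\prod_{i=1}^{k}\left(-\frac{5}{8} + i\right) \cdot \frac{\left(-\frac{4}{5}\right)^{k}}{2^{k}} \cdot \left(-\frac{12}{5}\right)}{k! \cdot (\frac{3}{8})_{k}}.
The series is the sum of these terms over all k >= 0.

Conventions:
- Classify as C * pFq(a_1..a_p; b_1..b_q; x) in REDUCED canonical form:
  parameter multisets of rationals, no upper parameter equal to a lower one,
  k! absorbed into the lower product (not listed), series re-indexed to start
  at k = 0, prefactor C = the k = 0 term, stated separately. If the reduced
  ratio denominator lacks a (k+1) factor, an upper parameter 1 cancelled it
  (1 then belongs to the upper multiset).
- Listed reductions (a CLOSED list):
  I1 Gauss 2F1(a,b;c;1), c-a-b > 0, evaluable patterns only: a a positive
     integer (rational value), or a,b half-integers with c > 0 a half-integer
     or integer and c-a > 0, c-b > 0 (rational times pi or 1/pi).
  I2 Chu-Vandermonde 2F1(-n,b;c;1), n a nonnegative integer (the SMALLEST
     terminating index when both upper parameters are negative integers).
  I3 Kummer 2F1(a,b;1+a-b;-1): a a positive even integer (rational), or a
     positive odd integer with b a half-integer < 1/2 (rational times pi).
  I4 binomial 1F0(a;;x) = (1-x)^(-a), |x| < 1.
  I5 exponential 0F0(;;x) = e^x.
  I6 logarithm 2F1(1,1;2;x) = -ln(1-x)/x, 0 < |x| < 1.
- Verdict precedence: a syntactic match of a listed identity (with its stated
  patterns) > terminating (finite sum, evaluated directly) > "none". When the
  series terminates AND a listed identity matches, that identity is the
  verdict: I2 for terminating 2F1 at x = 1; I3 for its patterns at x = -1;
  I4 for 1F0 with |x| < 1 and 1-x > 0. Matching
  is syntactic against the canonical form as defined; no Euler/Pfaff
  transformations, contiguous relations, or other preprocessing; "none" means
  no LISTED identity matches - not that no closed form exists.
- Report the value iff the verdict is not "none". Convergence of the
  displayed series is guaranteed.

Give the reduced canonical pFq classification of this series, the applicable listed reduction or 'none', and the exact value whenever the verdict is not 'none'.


Key observation: t_0 being -\frac{12}{5}, the two k-th powers (C = -12/5, x = -2/5) combine into one argument.
Step ratio: r(k) = -\frac{2}{5} * 1 / [(k+1)] - rational in k. x = -\frac{2}{5}; t_0 = -\frac{12}{5}; negate the roots.

Prefactor -\frac{12}{5}, argument -\frac{2}{5}: 0F0 with upper {-} over lower {-}. Verdict: exponential (I5) matches (the 0F0 exponential series at x = -\frac{2}{5}). Hence: \left(-\frac{12}{5}\right) \cdot e^{-\frac{2}{5}}.


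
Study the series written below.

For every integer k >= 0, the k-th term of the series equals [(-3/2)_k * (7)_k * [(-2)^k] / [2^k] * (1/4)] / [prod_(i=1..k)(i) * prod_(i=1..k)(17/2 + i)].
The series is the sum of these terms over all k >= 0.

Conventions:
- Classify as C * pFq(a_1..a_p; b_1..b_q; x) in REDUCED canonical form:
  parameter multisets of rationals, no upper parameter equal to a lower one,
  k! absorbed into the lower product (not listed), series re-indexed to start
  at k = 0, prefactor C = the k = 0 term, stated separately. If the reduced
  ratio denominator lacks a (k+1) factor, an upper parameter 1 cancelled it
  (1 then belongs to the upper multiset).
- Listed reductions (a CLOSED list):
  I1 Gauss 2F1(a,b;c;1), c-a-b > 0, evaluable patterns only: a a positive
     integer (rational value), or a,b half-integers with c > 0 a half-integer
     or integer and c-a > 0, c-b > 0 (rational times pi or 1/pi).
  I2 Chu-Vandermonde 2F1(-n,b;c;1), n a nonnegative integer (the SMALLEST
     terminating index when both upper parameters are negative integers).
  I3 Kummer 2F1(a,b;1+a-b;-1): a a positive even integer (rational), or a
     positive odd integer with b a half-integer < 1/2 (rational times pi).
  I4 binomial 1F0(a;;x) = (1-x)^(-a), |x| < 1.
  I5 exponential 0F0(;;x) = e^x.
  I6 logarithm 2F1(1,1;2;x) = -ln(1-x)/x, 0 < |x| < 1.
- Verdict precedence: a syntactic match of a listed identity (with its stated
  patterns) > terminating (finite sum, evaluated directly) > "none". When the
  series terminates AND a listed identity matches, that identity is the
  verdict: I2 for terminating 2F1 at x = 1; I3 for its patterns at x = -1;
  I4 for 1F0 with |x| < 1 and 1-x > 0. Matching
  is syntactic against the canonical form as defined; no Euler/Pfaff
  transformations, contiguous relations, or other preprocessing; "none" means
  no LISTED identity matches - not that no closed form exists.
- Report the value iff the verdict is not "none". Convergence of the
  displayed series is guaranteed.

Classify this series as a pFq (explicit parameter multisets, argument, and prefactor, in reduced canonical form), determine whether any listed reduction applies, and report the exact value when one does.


x = -1 here; the reduced form reads 2F1, upper {-3/2, 7}, lower {19/2}, C = 1/4. Verdict: Kummer (I3) applies (x = -1; c = 19/2 equals 1+a-b for upper {-3/2, 7}: listed pattern). Hence: (765765/4194304) * pi.

First insight: t_0 being 1/4, the product of the first k integers (prefactor 1/4) is k!.
Term ratio: r(k) = (-1) * (k-3/2) (k+7) / [(k+19/2) (k+1)] - poly over poly, x = (-1) from leading terms; C = 1/4 at k = 0.


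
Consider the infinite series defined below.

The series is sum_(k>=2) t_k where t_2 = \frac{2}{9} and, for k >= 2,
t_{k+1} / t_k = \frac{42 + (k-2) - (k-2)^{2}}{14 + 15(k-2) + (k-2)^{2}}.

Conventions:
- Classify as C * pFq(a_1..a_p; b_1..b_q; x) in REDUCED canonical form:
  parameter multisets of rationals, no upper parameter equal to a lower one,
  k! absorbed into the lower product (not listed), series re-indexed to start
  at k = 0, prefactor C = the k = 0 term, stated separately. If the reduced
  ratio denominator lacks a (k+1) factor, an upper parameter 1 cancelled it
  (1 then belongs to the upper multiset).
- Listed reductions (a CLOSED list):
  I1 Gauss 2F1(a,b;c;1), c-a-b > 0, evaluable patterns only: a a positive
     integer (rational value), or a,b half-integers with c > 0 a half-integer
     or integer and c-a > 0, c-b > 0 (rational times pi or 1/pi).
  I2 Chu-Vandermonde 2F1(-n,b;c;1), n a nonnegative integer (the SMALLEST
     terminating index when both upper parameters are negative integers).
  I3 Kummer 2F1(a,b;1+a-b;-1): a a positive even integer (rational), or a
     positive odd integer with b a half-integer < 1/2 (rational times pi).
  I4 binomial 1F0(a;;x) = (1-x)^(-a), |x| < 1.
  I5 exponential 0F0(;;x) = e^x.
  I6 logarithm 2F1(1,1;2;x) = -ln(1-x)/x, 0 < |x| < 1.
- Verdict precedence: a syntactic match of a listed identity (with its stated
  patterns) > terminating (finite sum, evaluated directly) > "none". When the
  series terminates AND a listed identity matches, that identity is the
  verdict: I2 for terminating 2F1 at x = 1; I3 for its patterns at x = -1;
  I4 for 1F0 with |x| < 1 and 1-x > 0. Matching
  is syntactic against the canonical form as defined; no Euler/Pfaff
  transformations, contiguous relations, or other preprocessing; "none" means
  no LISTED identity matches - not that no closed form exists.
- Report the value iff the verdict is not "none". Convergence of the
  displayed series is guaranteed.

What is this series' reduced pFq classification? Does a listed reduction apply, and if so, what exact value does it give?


Classification (C = \frac{2}{9}): 2F1 with upper {-7, 6}, lower {14}, argument x = -1. Verdict: Kummer's theorem (I3) applies (x = -1; c = 14 equals 1+a-b for upper {-7, 6}: listed pattern). Value: \frac{143}{45}.

Structural cue: t_0 being \frac{2}{9}, roots of the ratio polynomials (C = 2/9, x = -1) are the negated parameters.
Ratio: r(k) = -1 * (k-7) (k+6) / [(k+14) (k+1)] - rational in k. x = -1; t_0 = \frac{2}{9}; negate the roots.


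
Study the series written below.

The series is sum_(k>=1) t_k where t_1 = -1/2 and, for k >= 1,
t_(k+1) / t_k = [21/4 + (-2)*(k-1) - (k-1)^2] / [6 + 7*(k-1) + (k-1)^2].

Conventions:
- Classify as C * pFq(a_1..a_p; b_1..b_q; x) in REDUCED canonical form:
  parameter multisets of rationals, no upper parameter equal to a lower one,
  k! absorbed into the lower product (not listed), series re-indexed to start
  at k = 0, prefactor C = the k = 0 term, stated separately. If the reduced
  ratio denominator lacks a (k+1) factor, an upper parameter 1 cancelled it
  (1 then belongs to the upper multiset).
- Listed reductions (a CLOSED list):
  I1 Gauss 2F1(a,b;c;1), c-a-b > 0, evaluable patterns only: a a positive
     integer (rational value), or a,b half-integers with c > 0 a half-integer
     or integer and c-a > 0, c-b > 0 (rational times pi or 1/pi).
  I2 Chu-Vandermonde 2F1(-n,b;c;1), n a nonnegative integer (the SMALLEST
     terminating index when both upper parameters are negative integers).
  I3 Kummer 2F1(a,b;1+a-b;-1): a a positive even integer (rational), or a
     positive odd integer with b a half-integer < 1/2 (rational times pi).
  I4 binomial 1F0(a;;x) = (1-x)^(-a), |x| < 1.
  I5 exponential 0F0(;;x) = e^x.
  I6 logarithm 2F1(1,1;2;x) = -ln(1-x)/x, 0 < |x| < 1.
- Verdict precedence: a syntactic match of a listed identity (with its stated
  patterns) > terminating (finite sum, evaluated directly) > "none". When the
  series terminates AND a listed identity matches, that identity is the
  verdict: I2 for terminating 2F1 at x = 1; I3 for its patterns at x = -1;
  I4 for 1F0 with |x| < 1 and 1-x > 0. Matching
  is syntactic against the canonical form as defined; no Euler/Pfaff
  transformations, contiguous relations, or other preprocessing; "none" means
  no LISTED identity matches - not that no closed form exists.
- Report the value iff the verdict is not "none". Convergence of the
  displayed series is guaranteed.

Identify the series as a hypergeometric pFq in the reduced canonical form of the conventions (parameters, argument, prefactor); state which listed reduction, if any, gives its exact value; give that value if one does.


With C = -1/2: the canonical form is 2F1(-3/2, 7/2; 6; -1). Verdict: no listed reduction: x = -1 and upper {-3/2, 7/2} fail every I1-I6 pattern.

Key step: from the first term -1/2: factor the ratio over Q (C = -1/2): negated roots = parameters.
Step ratio: r(k) = (-1) * (k-3/2) (k+7/2) / [(k+6) (k+1)] ; factor over Q: parameters, x = (-1), and C = -1/2.


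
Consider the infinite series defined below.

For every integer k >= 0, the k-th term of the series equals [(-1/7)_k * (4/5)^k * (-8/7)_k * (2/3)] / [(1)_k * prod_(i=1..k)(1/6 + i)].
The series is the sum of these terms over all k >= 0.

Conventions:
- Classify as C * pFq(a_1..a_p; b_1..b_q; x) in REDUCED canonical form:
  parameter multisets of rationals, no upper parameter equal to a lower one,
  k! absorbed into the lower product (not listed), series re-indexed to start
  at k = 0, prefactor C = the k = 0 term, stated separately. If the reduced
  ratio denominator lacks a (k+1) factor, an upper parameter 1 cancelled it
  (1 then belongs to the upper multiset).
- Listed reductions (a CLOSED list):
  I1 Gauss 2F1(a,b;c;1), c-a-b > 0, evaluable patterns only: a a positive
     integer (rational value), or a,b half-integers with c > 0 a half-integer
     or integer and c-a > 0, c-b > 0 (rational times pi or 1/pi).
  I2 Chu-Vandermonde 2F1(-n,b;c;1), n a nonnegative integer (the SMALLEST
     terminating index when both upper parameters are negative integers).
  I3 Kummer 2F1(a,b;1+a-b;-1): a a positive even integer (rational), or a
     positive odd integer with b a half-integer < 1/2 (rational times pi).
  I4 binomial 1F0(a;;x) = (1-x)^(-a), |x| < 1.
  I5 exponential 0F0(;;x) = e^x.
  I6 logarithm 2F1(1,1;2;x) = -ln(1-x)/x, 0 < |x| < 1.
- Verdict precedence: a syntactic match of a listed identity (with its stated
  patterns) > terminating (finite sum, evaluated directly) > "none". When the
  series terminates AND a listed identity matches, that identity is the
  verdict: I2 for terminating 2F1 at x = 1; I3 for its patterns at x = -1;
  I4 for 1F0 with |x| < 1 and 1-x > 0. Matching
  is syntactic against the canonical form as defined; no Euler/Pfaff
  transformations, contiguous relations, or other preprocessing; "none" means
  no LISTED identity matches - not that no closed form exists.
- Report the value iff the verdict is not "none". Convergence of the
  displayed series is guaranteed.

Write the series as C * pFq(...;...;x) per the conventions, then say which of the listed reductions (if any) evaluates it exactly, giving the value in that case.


First insight: t_0 being 2/3, (1)_k (prefactor 2/3) is k! itself.
Adjacent-term ratio: r(k) = (4/5) * (k-8/7) (k-1/7) / [(k+7/6) (k+1)] - rational; roots negated = parameters, x = (4/5), C = 2/3.

Reduced: x = 4/5, 2F1, upper = {-8/7, -1/7}, lower = {7/6}, C = 2/3. Verdict: none. No listed pattern accepts 2F1(-8/7, -1/7; 7/6; 4/5).
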